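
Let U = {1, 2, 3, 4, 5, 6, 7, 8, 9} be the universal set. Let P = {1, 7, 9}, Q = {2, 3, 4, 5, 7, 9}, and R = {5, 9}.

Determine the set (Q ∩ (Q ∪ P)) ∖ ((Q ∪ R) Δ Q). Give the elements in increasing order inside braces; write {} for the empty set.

Q ∪ P = {1, 2, 3, 4, 5, 7, 9}
Q ∩ (Q ∪ P) = {2, 3, 4, 5, 7, 9}
Q ∪ R = {2, 3, 4, 5, 7, 9}
(Q ∪ R) Δ Q = {}
(Q ∩ (Q ∪ P)) ∖ ((Q ∪ R) Δ Q) = {2, 3, 4, 5, 7, 9}

{2, 3, 4, 5, 7, 9}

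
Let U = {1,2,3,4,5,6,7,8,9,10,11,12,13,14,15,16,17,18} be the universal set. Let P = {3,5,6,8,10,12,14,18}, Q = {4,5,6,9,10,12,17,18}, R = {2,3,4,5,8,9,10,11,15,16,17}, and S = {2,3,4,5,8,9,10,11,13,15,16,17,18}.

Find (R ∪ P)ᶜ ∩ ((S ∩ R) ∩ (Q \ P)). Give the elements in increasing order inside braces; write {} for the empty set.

R ∪ P = {2,3,4,5,6,8,9,10,11,12,14,15,16,17,18}
(R ∪ P)ᶜ = {1,7,13}
S ∩ R = {2,3,4,5,8,9,10,11,15,16,17}
Q \ P = {4,9,17}
(S ∩ R) ∩ (Q \ P) = {4,9,17}
(R ∪ P)ᶜ ∩ ((S ∩ R) ∩ (Q \ P)) = {}

{}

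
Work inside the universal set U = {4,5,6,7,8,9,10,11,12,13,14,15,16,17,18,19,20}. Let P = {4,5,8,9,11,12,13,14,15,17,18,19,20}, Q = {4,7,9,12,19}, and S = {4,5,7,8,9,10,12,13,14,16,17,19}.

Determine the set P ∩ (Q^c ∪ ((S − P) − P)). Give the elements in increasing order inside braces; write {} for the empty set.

{5,8,11,13,14,15,17,18,20}

Q^c = {5,6,8,10,11,13,14,15,16,17,18,20}
S − P = {7,10,16}
(S − P) − P = {7,10,16}
Q^c ∪ ((S − P) − P) = {5,6,7,8,10,11,13,14,15,16,17,18,20}
P ∩ (Q^c ∪ ((S − P) − P)) = {5,8,11,13,14,15,17,18,20}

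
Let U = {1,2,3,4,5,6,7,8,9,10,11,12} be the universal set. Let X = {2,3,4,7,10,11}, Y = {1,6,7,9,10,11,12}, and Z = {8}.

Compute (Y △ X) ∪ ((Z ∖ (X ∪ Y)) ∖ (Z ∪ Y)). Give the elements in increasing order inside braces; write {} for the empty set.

{1,2,3,4,6,9,12}

Y △ X = {1,2,3,4,6,9,12}
X ∪ Y = {1,2,3,4,6,7,9,10,11,12}
Z ∖ (X ∪ Y) = {8}
Z ∪ Y = {1,6,7,8,9,10,11,12}
(Z ∖ (X ∪ Y)) ∖ (Z ∪ Y) = {}
(Y △ X) ∪ ((Z ∖ (X ∪ Y)) ∖ (Z ∪ Y)) = {1,2,3,4,6,9,12}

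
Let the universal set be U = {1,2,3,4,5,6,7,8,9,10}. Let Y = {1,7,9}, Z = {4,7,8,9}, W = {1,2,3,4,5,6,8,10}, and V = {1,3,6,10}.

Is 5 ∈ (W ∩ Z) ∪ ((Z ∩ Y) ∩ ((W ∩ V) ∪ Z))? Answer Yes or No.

No

5 ∈ W and 5 ∉ Z, so 5 ∉ W ∩ Z
5 ∉ Z and 5 ∉ Y, so 5 ∉ Z ∩ Y
5 ∈ W and 5 ∉ V, so 5 ∉ W ∩ V
5 ∉ (W ∩ V) and 5 ∉ Z, so 5 ∉ (W ∩ V) ∪ Z
5 ∉ (Z ∩ Y) and 5 ∉ ((W ∩ V) ∪ Z), so 5 ∉ (Z ∩ Y) ∩ ((W ∩ V) ∪ Z)
5 ∉ (W ∩ Z) and 5 ∉ ((Z ∩ Y) ∩ ((W ∩ V) ∪ Z)), so 5 ∉ (W ∩ Z) ∪ ((Z ∩ Y) ∩ ((W ∩ V) ∪ Z))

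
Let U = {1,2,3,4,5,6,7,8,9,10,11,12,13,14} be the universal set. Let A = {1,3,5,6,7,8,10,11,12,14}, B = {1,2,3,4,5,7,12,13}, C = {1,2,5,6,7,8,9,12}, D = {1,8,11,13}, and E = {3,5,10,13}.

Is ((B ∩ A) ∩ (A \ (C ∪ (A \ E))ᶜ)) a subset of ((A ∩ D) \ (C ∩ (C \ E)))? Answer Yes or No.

B ∩ A = {1,3,5,7,12}
A \ E = {1,6,7,8,11,12,14}
C ∪ (A \ E) = {1,2,5,6,7,8,9,11,12,14}
(C ∪ (A \ E))ᶜ = {3,4,10,13}
A \ (C ∪ (A \ E))ᶜ = {1,5,6,7,8,11,12,14}
(B ∩ A) ∩ (A \ (C ∪ (A \ E))ᶜ) = {1,5,7,12}
A ∩ D = {1,8,11}
C \ E = {1,2,6,7,8,9,12}
C ∩ (C \ E) = {1,2,6,7,8,9,12}
(A ∩ D) \ (C ∩ (C \ E)) = {11}
1 ∈ (B ∩ A) ∩ (A \ (C ∪ (A \ E))ᶜ) but 1 ∉ (A ∩ D) \ (C ∩ (C \ E)), so the inclusion fails.

No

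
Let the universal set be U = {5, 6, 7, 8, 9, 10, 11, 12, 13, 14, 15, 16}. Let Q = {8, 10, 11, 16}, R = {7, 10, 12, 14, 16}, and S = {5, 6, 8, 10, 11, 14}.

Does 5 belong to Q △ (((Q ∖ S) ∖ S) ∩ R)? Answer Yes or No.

No

5 ∉ Q and 5 ∈ S, so 5 ∉ Q ∖ S
5 ∉ (Q ∖ S) and 5 ∈ S, so 5 ∉ (Q ∖ S) ∖ S
5 ∉ ((Q ∖ S) ∖ S) and 5 ∉ R, so 5 ∉ ((Q ∖ S) ∖ S) ∩ R
5 ∉ Q and 5 ∉ (((Q ∖ S) ∖ S) ∩ R), so 5 ∉ Q △ (((Q ∖ S) ∖ S) ∩ R)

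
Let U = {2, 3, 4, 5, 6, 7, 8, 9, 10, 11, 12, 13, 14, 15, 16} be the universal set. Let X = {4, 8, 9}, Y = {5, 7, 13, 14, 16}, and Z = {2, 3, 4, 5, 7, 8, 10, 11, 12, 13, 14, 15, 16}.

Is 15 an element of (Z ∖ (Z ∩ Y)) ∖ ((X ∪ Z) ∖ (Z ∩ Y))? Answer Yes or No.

No

15 ∈ Z and 15 ∉ Y, so 15 ∉ Z ∩ Y
15 ∈ Z and 15 ∉ (Z ∩ Y), so 15 ∈ Z ∖ (Z ∩ Y)
15 ∉ X and 15 ∈ Z, so 15 ∈ X ∪ Z
15 ∈ Z and 15 ∉ Y, so 15 ∉ Z ∩ Y
15 ∈ (X ∪ Z) and 15 ∉ (Z ∩ Y), so 15 ∈ (X ∪ Z) ∖ (Z ∩ Y)
15 ∈ (Z ∖ (Z ∩ Y)) and 15 ∈ ((X ∪ Z) ∖ (Z ∩ Y)), so 15 ∉ (Z ∖ (Z ∩ Y)) ∖ ((X ∪ Z) ∖ (Z ∩ Y))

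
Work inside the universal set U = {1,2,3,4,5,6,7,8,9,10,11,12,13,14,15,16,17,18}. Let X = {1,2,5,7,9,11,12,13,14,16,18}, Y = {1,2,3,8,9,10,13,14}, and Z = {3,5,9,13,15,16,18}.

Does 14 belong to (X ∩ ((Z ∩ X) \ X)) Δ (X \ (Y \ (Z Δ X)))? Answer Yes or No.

Yes

14 ∉ Z and 14 ∈ X, so 14 ∉ Z ∩ X
14 ∉ (Z ∩ X) and 14 ∈ X, so 14 ∉ (Z ∩ X) \ X
14 ∈ X and 14 ∉ ((Z ∩ X) \ X), so 14 ∉ X ∩ ((Z ∩ X) \ X)
14 ∉ Z and 14 ∈ X, so 14 ∈ Z Δ X
14 ∈ Y and 14 ∈ (Z Δ X), so 14 ∉ Y \ (Z Δ X)
14 ∈ X and 14 ∉ (Y \ (Z Δ X)), so 14 ∈ X \ (Y \ (Z Δ X))
14 ∉ (X ∩ ((Z ∩ X) \ X)) and 14 ∈ (X \ (Y \ (Z Δ X))), so 14 ∈ (X ∩ ((Z ∩ X) \ X)) Δ (X \ (Y \ (Z Δ X)))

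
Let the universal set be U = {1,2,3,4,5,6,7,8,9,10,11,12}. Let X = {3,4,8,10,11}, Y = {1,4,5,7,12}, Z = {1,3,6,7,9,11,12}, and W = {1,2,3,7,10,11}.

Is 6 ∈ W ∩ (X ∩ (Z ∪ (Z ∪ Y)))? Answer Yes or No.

6 ∈ Z and 6 ∉ Y, so 6 ∈ Z ∪ Y
6 ∈ Z and 6 ∈ (Z ∪ Y), so 6 ∈ Z ∪ (Z ∪ Y)
6 ∉ X and 6 ∈ (Z ∪ (Z ∪ Y)), so 6 ∉ X ∩ (Z ∪ (Z ∪ Y))
6 ∉ W and 6 ∉ (X ∩ (Z ∪ (Z ∪ Y))), so 6 ∉ W ∩ (X ∩ (Z ∪ (Z ∪ Y)))

No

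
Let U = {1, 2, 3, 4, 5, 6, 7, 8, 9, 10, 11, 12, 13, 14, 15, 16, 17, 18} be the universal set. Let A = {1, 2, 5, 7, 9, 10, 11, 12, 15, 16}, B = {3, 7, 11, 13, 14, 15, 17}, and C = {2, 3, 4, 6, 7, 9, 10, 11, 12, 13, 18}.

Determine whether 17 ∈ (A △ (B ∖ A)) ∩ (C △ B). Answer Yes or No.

Yes

17 ∈ B and 17 ∉ A, so 17 ∈ B ∖ A
17 ∉ A and 17 ∈ (B ∖ A), so 17 ∈ A △ (B ∖ A)
17 ∉ C and 17 ∈ B, so 17 ∈ C △ B
17 ∈ (A △ (B ∖ A)) and 17 ∈ (C △ B), so 17 ∈ (A △ (B ∖ A)) ∩ (C △ B)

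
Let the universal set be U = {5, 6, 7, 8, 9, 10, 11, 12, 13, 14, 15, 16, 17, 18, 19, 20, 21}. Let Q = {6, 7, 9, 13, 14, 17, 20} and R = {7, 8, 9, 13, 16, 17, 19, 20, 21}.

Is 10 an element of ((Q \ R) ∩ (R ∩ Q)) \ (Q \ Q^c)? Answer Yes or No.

No

10 ∉ Q and 10 ∉ R, so 10 ∉ Q \ R
10 ∉ R and 10 ∉ Q, so 10 ∉ R ∩ Q
10 ∉ (Q \ R) and 10 ∉ (R ∩ Q), so 10 ∉ (Q \ R) ∩ (R ∩ Q)
10 ∉ Q, so 10 ∈ Q^c
10 ∉ Q and 10 ∈ Q^c, so 10 ∉ Q \ Q^c
10 ∉ ((Q \ R) ∩ (R ∩ Q)) and 10 ∉ (Q \ Q^c), so 10 ∉ ((Q \ R) ∩ (R ∩ Q)) \ (Q \ Q^c)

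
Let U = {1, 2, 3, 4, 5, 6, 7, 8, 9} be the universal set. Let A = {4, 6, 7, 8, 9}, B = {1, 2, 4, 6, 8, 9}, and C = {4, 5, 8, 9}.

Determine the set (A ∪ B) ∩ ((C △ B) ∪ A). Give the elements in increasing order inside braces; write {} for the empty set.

{1, 2, 4, 6, 7, 8, 9}

A ∪ B = {1, 2, 4, 6, 7, 8, 9}
C △ B = {1, 2, 5, 6}
(C △ B) ∪ A = {1, 2, 4, 5, 6, 7, 8, 9}
(A ∪ B) ∩ ((C △ B) ∪ A) = {1, 2, 4, 6, 7, 8, 9}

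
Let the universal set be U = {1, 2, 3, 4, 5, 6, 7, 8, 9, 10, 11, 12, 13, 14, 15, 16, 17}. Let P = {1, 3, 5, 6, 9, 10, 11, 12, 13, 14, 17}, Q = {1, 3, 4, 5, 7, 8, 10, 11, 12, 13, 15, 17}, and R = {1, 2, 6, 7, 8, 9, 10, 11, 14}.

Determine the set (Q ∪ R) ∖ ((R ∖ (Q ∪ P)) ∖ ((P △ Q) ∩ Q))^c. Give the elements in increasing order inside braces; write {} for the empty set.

Q ∪ R = {1, 2, 3, 4, 5, 6, 7, 8, 9, 10, 11, 12, 13, 14, 15, 17}
Q ∪ P = {1, 3, 4, 5, 6, 7, 8, 9, 10, 11, 12, 13, 14, 15, 17}
R ∖ (Q ∪ P) = {2}
P △ Q = {4, 6, 7, 8, 9, 14, 15}
(P △ Q) ∩ Q = {4, 7, 8, 15}
(R ∖ (Q ∪ P)) ∖ ((P △ Q) ∩ Q) = {2}
((R ∖ (Q ∪ P)) ∖ ((P △ Q) ∩ Q))^c = {1, 3, 4, 5, 6, 7, 8, 9, 10, 11, 12, 13, 14, 15, 16, 17}
(Q ∪ R) ∖ ((R ∖ (Q ∪ P)) ∖ ((P △ Q) ∩ Q))^c = {2}

{2}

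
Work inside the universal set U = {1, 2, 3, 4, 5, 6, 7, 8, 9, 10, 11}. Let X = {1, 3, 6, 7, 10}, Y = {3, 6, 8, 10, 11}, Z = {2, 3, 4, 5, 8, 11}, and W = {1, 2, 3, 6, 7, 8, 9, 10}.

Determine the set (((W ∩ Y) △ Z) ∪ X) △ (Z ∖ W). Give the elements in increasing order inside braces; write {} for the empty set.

W ∩ Y = {3, 6, 8, 10}
(W ∩ Y) △ Z = {2, 4, 5, 6, 10, 11}
((W ∩ Y) △ Z) ∪ X = {1, 2, 3, 4, 5, 6, 7, 10, 11}
Z ∖ W = {4, 5, 11}
(((W ∩ Y) △ Z) ∪ X) △ (Z ∖ W) = {1, 2, 3, 6, 7, 10}

{1, 2, 3, 6, 7, 10}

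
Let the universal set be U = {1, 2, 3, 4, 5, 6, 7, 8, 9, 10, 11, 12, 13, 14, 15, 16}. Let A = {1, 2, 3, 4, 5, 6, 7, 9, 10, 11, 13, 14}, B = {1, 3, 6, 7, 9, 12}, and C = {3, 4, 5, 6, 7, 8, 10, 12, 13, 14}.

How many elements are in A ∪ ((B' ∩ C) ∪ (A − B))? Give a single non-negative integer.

B' = {2, 4, 5, 8, 10, 11, 13, 14, 15, 16}
B' ∩ C = {4, 5, 8, 10, 13, 14}
A − B = {2, 4, 5, 10, 11, 13, 14}
(B' ∩ C) ∪ (A − B) = {2, 4, 5, 8, 10, 11, 13, 14}
A ∪ ((B' ∩ C) ∪ (A − B)) = {1, 2, 3, 4, 5, 6, 7, 8, 9, 10, 11, 13, 14}
|A ∪ ((B' ∩ C) ∪ (A − B))| = 13

13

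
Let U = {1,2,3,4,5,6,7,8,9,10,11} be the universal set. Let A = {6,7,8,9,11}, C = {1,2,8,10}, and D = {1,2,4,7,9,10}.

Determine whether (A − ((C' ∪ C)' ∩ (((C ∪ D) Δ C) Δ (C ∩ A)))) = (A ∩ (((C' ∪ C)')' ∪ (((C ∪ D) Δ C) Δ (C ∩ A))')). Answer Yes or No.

C' = {3,4,5,6,7,9,11}
C' ∪ C = {1,2,3,4,5,6,7,8,9,10,11}
(C' ∪ C)' = {}
C ∪ D = {1,2,4,7,8,9,10}
(C ∪ D) Δ C = {4,7,9}
C ∩ A = {8}
((C ∪ D) Δ C) Δ (C ∩ A) = {4,7,8,9}
(C' ∪ C)' ∩ (((C ∪ D) Δ C) Δ (C ∩ A)) = {}
A − ((C' ∪ C)' ∩ (((C ∪ D) Δ C) Δ (C ∩ A))) = {6,7,8,9,11}
((C' ∪ C)')' = {1,2,3,4,5,6,7,8,9,10,11}
(((C ∪ D) Δ C) Δ (C ∩ A))' = {1,2,3,5,6,10,11}
((C' ∪ C)')' ∪ (((C ∪ D) Δ C) Δ (C ∩ A))' = {1,2,3,4,5,6,7,8,9,10,11}
A ∩ (((C' ∪ C)')' ∪ (((C ∪ D) Δ C) Δ (C ∩ A))') = {6,7,8,9,11}
Both equal {6,7,8,9,11}, so A − ((C' ∪ C)' ∩ (((C ∪ D) Δ C) Δ (C ∩ A))) = A ∩ (((C' ∪ C)')' ∪ (((C ∪ D) Δ C) Δ (C ∩ A))').

Yes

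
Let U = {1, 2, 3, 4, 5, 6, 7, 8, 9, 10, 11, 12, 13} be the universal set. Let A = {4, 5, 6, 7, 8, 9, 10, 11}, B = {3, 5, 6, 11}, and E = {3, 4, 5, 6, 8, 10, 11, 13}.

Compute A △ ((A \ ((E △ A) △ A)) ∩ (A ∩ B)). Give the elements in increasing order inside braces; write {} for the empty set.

{4, 5, 6, 7, 8, 9, 10, 11}

E △ A = {3, 7, 9, 13}
(E △ A) △ A = {3, 4, 5, 6, 8, 10, 11, 13}
A \ ((E △ A) △ A) = {7, 9}
A ∩ B = {5, 6, 11}
(A \ ((E △ A) △ A)) ∩ (A ∩ B) = {}
A △ ((A \ ((E △ A) △ A)) ∩ (A ∩ B)) = {4, 5, 6, 7, 8, 9, 10, 11}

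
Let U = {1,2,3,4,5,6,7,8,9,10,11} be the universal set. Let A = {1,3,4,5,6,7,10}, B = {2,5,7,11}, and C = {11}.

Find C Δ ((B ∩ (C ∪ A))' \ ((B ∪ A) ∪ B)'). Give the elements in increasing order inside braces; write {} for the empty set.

{1,2,3,4,6,10,11}

C ∪ A = {1,3,4,5,6,7,10,11}
B ∩ (C ∪ A) = {5,7,11}
(B ∩ (C ∪ A))' = {1,2,3,4,6,8,9,10}
B ∪ A = {1,2,3,4,5,6,7,10,11}
(B ∪ A) ∪ B = {1,2,3,4,5,6,7,10,11}
((B ∪ A) ∪ B)' = {8,9}
(B ∩ (C ∪ A))' \ ((B ∪ A) ∪ B)' = {1,2,3,4,6,10}
C Δ ((B ∩ (C ∪ A))' \ ((B ∪ A) ∪ B)') = {1,2,3,4,6,10,11}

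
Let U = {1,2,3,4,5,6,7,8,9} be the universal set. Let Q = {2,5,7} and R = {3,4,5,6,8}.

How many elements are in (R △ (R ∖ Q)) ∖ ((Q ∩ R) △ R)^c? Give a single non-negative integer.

R ∖ Q = {3,4,6,8}
R △ (R ∖ Q) = {5}
Q ∩ R = {5}
(Q ∩ R) △ R = {3,4,6,8}
((Q ∩ R) △ R)^c = {1,2,5,7,9}
(R △ (R ∖ Q)) ∖ ((Q ∩ R) △ R)^c = {}
|(R △ (R ∖ Q)) ∖ ((Q ∩ R) △ R)^c| = 0

0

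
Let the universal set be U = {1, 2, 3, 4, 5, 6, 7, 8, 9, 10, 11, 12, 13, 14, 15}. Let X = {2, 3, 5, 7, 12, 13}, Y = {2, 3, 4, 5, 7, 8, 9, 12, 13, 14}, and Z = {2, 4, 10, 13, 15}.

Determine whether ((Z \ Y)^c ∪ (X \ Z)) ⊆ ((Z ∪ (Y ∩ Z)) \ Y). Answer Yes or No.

No

Z \ Y = {10, 15}
(Z \ Y)^c = {1, 2, 3, 4, 5, 6, 7, 8, 9, 11, 12, 13, 14}
X \ Z = {3, 5, 7, 12}
(Z \ Y)^c ∪ (X \ Z) = {1, 2, 3, 4, 5, 6, 7, 8, 9, 11, 12, 13, 14}
Y ∩ Z = {2, 4, 13}
Z ∪ (Y ∩ Z) = {2, 4, 10, 13, 15}
(Z ∪ (Y ∩ Z)) \ Y = {10, 15}
1 ∈ (Z \ Y)^c ∪ (X \ Z) but 1 ∉ (Z ∪ (Y ∩ Z)) \ Y, so the inclusion fails.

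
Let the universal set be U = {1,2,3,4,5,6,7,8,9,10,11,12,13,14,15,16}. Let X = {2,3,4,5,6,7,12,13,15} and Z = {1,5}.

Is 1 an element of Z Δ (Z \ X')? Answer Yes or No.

Yes

1 ∉ X, so 1 ∈ X'
1 ∈ Z and 1 ∈ X', so 1 ∉ Z \ X'
1 ∈ Z and 1 ∉ (Z \ X'), so 1 ∈ Z Δ (Z \ X')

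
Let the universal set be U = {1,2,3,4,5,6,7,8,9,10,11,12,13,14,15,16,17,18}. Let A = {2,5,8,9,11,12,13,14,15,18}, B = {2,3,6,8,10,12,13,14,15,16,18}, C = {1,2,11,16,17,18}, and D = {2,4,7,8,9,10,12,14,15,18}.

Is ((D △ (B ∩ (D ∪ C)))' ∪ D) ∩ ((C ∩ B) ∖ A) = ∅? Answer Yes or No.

D ∪ C = {1,2,4,7,8,9,10,11,12,14,15,16,17,18}
B ∩ (D ∪ C) = {2,8,10,12,14,15,16,18}
D △ (B ∩ (D ∪ C)) = {4,7,9,16}
(D △ (B ∩ (D ∪ C)))' = {1,2,3,5,6,8,10,11,12,13,14,15,17,18}
(D △ (B ∩ (D ∪ C)))' ∪ D = {1,2,3,4,5,6,7,8,9,10,11,12,13,14,15,17,18}
C ∩ B = {2,16,18}
(C ∩ B) ∖ A = {16}
{1,2,3,4,5,6,7,8,9,10,11,12,13,14,15,17,18} and {16} share no elements.

Yes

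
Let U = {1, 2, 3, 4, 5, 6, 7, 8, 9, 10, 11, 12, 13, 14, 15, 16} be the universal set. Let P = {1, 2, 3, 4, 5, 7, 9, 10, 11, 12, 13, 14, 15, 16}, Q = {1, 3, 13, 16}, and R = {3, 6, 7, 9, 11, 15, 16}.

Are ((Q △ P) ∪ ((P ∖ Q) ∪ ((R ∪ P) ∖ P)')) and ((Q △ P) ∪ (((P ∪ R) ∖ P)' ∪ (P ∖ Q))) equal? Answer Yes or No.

Yes

Q △ P = {2, 4, 5, 7, 9, 10, 11, 12, 14, 15}
P ∖ Q = {2, 4, 5, 7, 9, 10, 11, 12, 14, 15}
R ∪ P = {1, 2, 3, 4, 5, 6, 7, 9, 10, 11, 12, 13, 14, 15, 16}
(R ∪ P) ∖ P = {6}
((R ∪ P) ∖ P)' = {1, 2, 3, 4, 5, 7, 8, 9, 10, 11, 12, 13, 14, 15, 16}
(P ∖ Q) ∪ ((R ∪ P) ∖ P)' = {1, 2, 3, 4, 5, 7, 8, 9, 10, 11, 12, 13, 14, 15, 16}
(Q △ P) ∪ ((P ∖ Q) ∪ ((R ∪ P) ∖ P)') = {1, 2, 3, 4, 5, 7, 8, 9, 10, 11, 12, 13, 14, 15, 16}
P ∪ R = {1, 2, 3, 4, 5, 6, 7, 9, 10, 11, 12, 13, 14, 15, 16}
(P ∪ R) ∖ P = {6}
((P ∪ R) ∖ P)' = {1, 2, 3, 4, 5, 7, 8, 9, 10, 11, 12, 13, 14, 15, 16}
((P ∪ R) ∖ P)' ∪ (P ∖ Q) = {1, 2, 3, 4, 5, 7, 8, 9, 10, 11, 12, 13, 14, 15, 16}
(Q △ P) ∪ (((P ∪ R) ∖ P)' ∪ (P ∖ Q)) = {1, 2, 3, 4, 5, 7, 8, 9, 10, 11, 12, 13, 14, 15, 16}
Both equal {1, 2, 3, 4, 5, 7, 8, 9, 10, 11, 12, 13, 14, 15, 16}, so (Q △ P) ∪ ((P ∖ Q) ∪ ((R ∪ P) ∖ P)') = (Q △ P) ∪ (((P ∪ R) ∖ P)' ∪ (P ∖ Q)).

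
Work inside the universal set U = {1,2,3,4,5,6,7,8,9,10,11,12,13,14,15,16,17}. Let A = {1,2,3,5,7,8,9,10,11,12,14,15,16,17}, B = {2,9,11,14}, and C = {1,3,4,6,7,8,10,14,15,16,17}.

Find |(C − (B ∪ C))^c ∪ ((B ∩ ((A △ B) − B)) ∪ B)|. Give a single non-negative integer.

B ∪ C = {1,2,3,4,6,7,8,9,10,11,14,15,16,17}
C − (B ∪ C) = {}
(C − (B ∪ C))^c = {1,2,3,4,5,6,7,8,9,10,11,12,13,14,15,16,17}
A △ B = {1,3,5,7,8,10,12,15,16,17}
(A △ B) − B = {1,3,5,7,8,10,12,15,16,17}
B ∩ ((A △ B) − B) = {}
(B ∩ ((A △ B) − B)) ∪ B = {2,9,11,14}
(C − (B ∪ C))^c ∪ ((B ∩ ((A △ B) − B)) ∪ B) = {1,2,3,4,5,6,7,8,9,10,11,12,13,14,15,16,17}
|(C − (B ∪ C))^c ∪ ((B ∩ ((A △ B) − B)) ∪ B)| = 17

17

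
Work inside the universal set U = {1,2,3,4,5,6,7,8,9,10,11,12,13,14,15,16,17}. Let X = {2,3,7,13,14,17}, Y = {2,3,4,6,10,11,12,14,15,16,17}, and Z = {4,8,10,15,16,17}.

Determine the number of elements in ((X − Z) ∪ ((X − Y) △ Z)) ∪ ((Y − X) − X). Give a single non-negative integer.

14

X − Z = {2,3,7,13,14}
X − Y = {7,13}
(X − Y) △ Z = {4,7,8,10,13,15,16,17}
(X − Z) ∪ ((X − Y) △ Z) = {2,3,4,7,8,10,13,14,15,16,17}
Y − X = {4,6,10,11,12,15,16}
(Y − X) − X = {4,6,10,11,12,15,16}
((X − Z) ∪ ((X − Y) △ Z)) ∪ ((Y − X) − X) = {2,3,4,6,7,8,10,11,12,13,14,15,16,17}
|((X − Z) ∪ ((X − Y) △ Z)) ∪ ((Y − X) − X)| = 14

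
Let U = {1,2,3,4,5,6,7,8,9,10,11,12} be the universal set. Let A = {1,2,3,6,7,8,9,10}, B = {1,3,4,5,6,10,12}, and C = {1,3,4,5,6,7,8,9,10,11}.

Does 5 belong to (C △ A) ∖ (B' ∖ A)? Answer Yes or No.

Yes

5 ∈ C and 5 ∉ A, so 5 ∈ C △ A
5 ∈ B, so 5 ∉ B'
5 ∉ B' and 5 ∉ A, so 5 ∉ B' ∖ A
5 ∈ (C △ A) and 5 ∉ (B' ∖ A), so 5 ∈ (C △ A) ∖ (B' ∖ A)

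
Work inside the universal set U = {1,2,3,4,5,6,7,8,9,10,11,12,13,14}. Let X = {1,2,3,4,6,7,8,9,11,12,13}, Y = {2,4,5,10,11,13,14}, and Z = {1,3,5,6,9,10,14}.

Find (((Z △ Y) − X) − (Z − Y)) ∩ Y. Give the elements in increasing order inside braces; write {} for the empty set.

Z △ Y = {1,2,3,4,6,9,11,13}
(Z △ Y) − X = {}
Z − Y = {1,3,6,9}
((Z △ Y) − X) − (Z − Y) = {}
(((Z △ Y) − X) − (Z − Y)) ∩ Y = {}

{}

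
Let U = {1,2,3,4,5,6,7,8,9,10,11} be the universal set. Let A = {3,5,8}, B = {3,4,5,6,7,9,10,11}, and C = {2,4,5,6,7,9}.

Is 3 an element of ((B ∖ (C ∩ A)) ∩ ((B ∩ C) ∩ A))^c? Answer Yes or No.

Yes

3 ∉ C and 3 ∈ A, so 3 ∉ C ∩ A
3 ∈ B and 3 ∉ (C ∩ A), so 3 ∈ B ∖ (C ∩ A)
3 ∈ B and 3 ∉ C, so 3 ∉ B ∩ C
3 ∉ (B ∩ C) and 3 ∈ A, so 3 ∉ (B ∩ C) ∩ A
3 ∈ (B ∖ (C ∩ A)) and 3 ∉ ((B ∩ C) ∩ A), so 3 ∉ (B ∖ (C ∩ A)) ∩ ((B ∩ C) ∩ A)
3 ∈ ((B ∖ (C ∩ A)) ∩ ((B ∩ C) ∩ A))^c since 3 ∉ ((B ∖ (C ∩ A)) ∩ ((B ∩ C) ∩ A))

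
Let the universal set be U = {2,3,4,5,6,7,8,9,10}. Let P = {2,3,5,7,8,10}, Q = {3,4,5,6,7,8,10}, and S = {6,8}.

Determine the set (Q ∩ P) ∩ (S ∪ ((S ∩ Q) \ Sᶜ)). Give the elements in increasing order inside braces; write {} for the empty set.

{8}

Q ∩ P = {3,5,7,8,10}
S ∩ Q = {6,8}
Sᶜ = {2,3,4,5,7,9,10}
(S ∩ Q) \ Sᶜ = {6,8}
S ∪ ((S ∩ Q) \ Sᶜ) = {6,8}
(Q ∩ P) ∩ (S ∪ ((S ∩ Q) \ Sᶜ)) = {8}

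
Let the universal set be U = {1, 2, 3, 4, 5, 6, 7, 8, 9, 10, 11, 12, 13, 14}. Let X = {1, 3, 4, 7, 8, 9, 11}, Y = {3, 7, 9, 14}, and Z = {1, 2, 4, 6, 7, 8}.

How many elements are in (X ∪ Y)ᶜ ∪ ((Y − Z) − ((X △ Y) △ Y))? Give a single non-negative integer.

7

X ∪ Y = {1, 3, 4, 7, 8, 9, 11, 14}
(X ∪ Y)ᶜ = {2, 5, 6, 10, 12, 13}
Y − Z = {3, 9, 14}
X △ Y = {1, 4, 8, 11, 14}
(X △ Y) △ Y = {1, 3, 4, 7, 8, 9, 11}
(Y − Z) − ((X △ Y) △ Y) = {14}
(X ∪ Y)ᶜ ∪ ((Y − Z) − ((X △ Y) △ Y)) = {2, 5, 6, 10, 12, 13, 14}
|(X ∪ Y)ᶜ ∪ ((Y − Z) − ((X △ Y) △ Y))| = 7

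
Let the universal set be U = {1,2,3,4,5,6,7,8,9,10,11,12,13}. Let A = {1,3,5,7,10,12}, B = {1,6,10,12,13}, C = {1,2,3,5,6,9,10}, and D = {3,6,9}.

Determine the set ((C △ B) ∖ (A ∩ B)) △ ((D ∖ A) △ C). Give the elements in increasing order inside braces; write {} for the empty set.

{1,9,10,13}

C △ B = {2,3,5,9,12,13}
A ∩ B = {1,10,12}
(C △ B) ∖ (A ∩ B) = {2,3,5,9,13}
D ∖ A = {6,9}
(D ∖ A) △ C = {1,2,3,5,10}
((C △ B) ∖ (A ∩ B)) △ ((D ∖ A) △ C) = {1,9,10,13}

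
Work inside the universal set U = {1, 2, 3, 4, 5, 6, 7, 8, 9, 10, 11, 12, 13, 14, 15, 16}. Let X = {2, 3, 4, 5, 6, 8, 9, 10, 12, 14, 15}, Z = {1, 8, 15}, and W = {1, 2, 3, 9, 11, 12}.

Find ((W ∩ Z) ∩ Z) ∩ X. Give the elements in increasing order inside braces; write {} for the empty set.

W ∩ Z = {1}
(W ∩ Z) ∩ Z = {1}
((W ∩ Z) ∩ Z) ∩ X = {}

{}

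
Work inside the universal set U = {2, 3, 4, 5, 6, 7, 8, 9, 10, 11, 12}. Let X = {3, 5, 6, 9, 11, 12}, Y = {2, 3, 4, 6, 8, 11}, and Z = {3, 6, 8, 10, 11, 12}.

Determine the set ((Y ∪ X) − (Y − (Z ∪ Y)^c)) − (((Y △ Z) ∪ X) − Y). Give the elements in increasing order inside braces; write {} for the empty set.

{}

Y ∪ X = {2, 3, 4, 5, 6, 8, 9, 11, 12}
Z ∪ Y = {2, 3, 4, 6, 8, 10, 11, 12}
(Z ∪ Y)^c = {5, 7, 9}
Y − (Z ∪ Y)^c = {2, 3, 4, 6, 8, 11}
(Y ∪ X) − (Y − (Z ∪ Y)^c) = {5, 9, 12}
Y △ Z = {2, 4, 10, 12}
(Y △ Z) ∪ X = {2, 3, 4, 5, 6, 9, 10, 11, 12}
((Y △ Z) ∪ X) − Y = {5, 9, 10, 12}
((Y ∪ X) − (Y − (Z ∪ Y)^c)) − (((Y △ Z) ∪ X) − Y) = {}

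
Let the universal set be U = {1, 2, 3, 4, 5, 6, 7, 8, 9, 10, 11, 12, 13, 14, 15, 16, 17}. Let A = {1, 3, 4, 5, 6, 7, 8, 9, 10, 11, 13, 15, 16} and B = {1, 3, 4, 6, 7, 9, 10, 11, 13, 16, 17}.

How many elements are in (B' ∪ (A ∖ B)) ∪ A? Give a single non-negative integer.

B' = {2, 5, 8, 12, 14, 15}
A ∖ B = {5, 8, 15}
B' ∪ (A ∖ B) = {2, 5, 8, 12, 14, 15}
(B' ∪ (A ∖ B)) ∪ A = {1, 2, 3, 4, 5, 6, 7, 8, 9, 10, 11, 12, 13, 14, 15, 16}
|(B' ∪ (A ∖ B)) ∪ A| = 16

16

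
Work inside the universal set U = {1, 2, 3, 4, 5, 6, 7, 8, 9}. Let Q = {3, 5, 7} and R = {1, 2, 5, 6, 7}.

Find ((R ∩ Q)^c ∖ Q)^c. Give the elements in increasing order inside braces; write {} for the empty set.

R ∩ Q = {5, 7}
(R ∩ Q)^c = {1, 2, 3, 4, 6, 8, 9}
(R ∩ Q)^c ∖ Q = {1, 2, 4, 6, 8, 9}
((R ∩ Q)^c ∖ Q)^c = {3, 5, 7}

{3, 5, 7}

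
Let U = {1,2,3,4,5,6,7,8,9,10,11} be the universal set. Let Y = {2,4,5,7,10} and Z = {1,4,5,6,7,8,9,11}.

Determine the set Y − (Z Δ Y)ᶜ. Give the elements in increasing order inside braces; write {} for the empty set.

{2,10}

Z Δ Y = {1,2,6,8,9,10,11}
(Z Δ Y)ᶜ = {3,4,5,7}
Y − (Z Δ Y)ᶜ = {2,10}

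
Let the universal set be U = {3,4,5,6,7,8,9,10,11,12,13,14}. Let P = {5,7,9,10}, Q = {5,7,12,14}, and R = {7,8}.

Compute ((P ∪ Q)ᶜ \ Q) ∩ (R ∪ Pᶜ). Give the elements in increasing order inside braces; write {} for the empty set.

P ∪ Q = {5,7,9,10,12,14}
(P ∪ Q)ᶜ = {3,4,6,8,11,13}
(P ∪ Q)ᶜ \ Q = {3,4,6,8,11,13}
Pᶜ = {3,4,6,8,11,12,13,14}
R ∪ Pᶜ = {3,4,6,7,8,11,12,13,14}
((P ∪ Q)ᶜ \ Q) ∩ (R ∪ Pᶜ) = {3,4,6,8,11,13}

{3,4,6,8,11,13}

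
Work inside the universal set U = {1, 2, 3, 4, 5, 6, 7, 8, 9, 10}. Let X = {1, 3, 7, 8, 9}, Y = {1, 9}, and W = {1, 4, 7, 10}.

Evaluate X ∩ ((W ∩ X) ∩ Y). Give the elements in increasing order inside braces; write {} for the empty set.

W ∩ X = {1, 7}
(W ∩ X) ∩ Y = {1}
X ∩ ((W ∩ X) ∩ Y) = {1}

{1}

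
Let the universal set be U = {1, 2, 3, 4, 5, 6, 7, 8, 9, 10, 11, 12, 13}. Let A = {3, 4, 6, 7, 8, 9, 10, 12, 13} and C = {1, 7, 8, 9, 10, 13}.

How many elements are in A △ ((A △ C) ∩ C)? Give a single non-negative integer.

A △ C = {1, 3, 4, 6, 12}
(A △ C) ∩ C = {1}
A △ ((A △ C) ∩ C) = {1, 3, 4, 6, 7, 8, 9, 10, 12, 13}
|A △ ((A △ C) ∩ C)| = 10

10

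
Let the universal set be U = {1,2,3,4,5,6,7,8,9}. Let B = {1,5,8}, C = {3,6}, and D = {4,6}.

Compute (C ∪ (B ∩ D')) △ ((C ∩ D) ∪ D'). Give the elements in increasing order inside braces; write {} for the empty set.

D' = {1,2,3,5,7,8,9}
B ∩ D' = {1,5,8}
C ∪ (B ∩ D') = {1,3,5,6,8}
C ∩ D = {6}
(C ∩ D) ∪ D' = {1,2,3,5,6,7,8,9}
(C ∪ (B ∩ D')) △ ((C ∩ D) ∪ D') = {2,7,9}

{2,7,9}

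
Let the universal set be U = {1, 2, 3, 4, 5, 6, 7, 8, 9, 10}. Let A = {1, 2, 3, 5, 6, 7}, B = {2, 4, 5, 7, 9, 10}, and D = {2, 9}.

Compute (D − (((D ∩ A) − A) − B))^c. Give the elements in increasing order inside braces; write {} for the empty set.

{1, 3, 4, 5, 6, 7, 8, 10}

D ∩ A = {2}
(D ∩ A) − A = {}
((D ∩ A) − A) − B = {}
D − (((D ∩ A) − A) − B) = {2, 9}
(D − (((D ∩ A) − A) − B))^c = {1, 3, 4, 5, 6, 7, 8, 10}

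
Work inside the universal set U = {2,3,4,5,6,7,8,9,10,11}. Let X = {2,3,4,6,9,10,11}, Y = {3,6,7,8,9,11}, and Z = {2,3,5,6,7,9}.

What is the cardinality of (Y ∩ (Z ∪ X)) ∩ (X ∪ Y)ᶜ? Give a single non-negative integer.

0

Z ∪ X = {2,3,4,5,6,7,9,10,11}
Y ∩ (Z ∪ X) = {3,6,7,9,11}
X ∪ Y = {2,3,4,6,7,8,9,10,11}
(X ∪ Y)ᶜ = {5}
(Y ∩ (Z ∪ X)) ∩ (X ∪ Y)ᶜ = {}
|(Y ∩ (Z ∪ X)) ∩ (X ∪ Y)ᶜ| = 0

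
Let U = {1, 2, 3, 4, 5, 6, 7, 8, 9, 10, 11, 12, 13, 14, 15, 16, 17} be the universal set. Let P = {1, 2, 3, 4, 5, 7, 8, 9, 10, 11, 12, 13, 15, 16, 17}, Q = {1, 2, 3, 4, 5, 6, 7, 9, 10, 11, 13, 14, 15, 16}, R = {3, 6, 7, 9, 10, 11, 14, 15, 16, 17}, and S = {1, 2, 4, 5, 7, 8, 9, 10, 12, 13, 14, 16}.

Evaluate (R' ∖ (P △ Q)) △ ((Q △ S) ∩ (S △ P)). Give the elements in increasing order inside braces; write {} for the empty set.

{1, 2, 3, 4, 5, 11, 13, 15}

R' = {1, 2, 4, 5, 8, 12, 13}
P △ Q = {6, 8, 12, 14, 17}
R' ∖ (P △ Q) = {1, 2, 4, 5, 13}
Q △ S = {3, 6, 8, 11, 12, 15}
S △ P = {3, 11, 14, 15, 17}
(Q △ S) ∩ (S △ P) = {3, 11, 15}
(R' ∖ (P △ Q)) △ ((Q △ S) ∩ (S △ P)) = {1, 2, 3, 4, 5, 11, 13, 15}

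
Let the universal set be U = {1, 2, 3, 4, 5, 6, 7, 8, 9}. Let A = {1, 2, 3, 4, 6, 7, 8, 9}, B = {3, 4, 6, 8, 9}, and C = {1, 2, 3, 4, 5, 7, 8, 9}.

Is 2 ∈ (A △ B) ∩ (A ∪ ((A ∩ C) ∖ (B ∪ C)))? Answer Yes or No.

Yes

2 ∈ A and 2 ∉ B, so 2 ∈ A △ B
2 ∈ A and 2 ∈ C, so 2 ∈ A ∩ C
2 ∉ B and 2 ∈ C, so 2 ∈ B ∪ C
2 ∈ (A ∩ C) and 2 ∈ (B ∪ C), so 2 ∉ (A ∩ C) ∖ (B ∪ C)
2 ∈ A and 2 ∉ ((A ∩ C) ∖ (B ∪ C)), so 2 ∈ A ∪ ((A ∩ C) ∖ (B ∪ C))
2 ∈ (A △ B) and 2 ∈ (A ∪ ((A ∩ C) ∖ (B ∪ C))), so 2 ∈ (A △ B) ∩ (A ∪ ((A ∩ C) ∖ (B ∪ C)))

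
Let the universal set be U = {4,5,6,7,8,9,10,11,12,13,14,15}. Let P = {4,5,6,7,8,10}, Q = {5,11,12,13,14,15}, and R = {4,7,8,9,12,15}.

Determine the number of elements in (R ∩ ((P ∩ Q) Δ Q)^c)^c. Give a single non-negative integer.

P ∩ Q = {5}
(P ∩ Q) Δ Q = {11,12,13,14,15}
((P ∩ Q) Δ Q)^c = {4,5,6,7,8,9,10}
R ∩ ((P ∩ Q) Δ Q)^c = {4,7,8,9}
(R ∩ ((P ∩ Q) Δ Q)^c)^c = {5,6,10,11,12,13,14,15}
|(R ∩ ((P ∩ Q) Δ Q)^c)^c| = 8

8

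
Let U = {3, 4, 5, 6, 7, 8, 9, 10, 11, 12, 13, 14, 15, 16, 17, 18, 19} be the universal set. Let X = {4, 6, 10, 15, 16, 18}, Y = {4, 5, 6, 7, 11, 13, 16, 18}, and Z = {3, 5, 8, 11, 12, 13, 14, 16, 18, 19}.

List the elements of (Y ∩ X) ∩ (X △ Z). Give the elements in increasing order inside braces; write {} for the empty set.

{4, 6}

Y ∩ X = {4, 6, 16, 18}
X △ Z = {3, 4, 5, 6, 8, 10, 11, 12, 13, 14, 15, 19}
(Y ∩ X) ∩ (X △ Z) = {4, 6}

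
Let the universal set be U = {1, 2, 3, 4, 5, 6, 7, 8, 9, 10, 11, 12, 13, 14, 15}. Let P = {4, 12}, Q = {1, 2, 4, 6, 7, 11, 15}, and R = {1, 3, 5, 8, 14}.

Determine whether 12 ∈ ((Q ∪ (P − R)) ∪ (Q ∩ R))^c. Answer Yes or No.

12 ∈ P and 12 ∉ R, so 12 ∈ P − R
12 ∉ Q and 12 ∈ (P − R), so 12 ∈ Q ∪ (P − R)
12 ∉ Q and 12 ∉ R, so 12 ∉ Q ∩ R
12 ∈ (Q ∪ (P − R)) and 12 ∉ (Q ∩ R), so 12 ∈ (Q ∪ (P − R)) ∪ (Q ∩ R)
12 ∉ ((Q ∪ (P − R)) ∪ (Q ∩ R))^c since 12 ∈ ((Q ∪ (P − R)) ∪ (Q ∩ R))

No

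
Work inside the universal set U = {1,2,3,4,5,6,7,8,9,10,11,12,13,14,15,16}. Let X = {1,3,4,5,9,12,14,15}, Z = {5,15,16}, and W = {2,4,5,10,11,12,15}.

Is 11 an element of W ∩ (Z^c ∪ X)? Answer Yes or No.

11 ∉ Z, so 11 ∈ Z^c
11 ∈ Z^c and 11 ∉ X, so 11 ∈ Z^c ∪ X
11 ∈ W and 11 ∈ (Z^c ∪ X), so 11 ∈ W ∩ (Z^c ∪ X)

Yes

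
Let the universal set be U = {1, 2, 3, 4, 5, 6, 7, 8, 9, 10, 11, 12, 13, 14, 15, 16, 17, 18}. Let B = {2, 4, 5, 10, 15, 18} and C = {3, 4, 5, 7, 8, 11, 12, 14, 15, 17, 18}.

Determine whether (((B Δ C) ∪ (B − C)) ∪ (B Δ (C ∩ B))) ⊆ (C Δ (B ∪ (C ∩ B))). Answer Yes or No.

B Δ C = {2, 3, 7, 8, 10, 11, 12, 14, 17}
B − C = {2, 10}
(B Δ C) ∪ (B − C) = {2, 3, 7, 8, 10, 11, 12, 14, 17}
C ∩ B = {4, 5, 15, 18}
B Δ (C ∩ B) = {2, 10}
((B Δ C) ∪ (B − C)) ∪ (B Δ (C ∩ B)) = {2, 3, 7, 8, 10, 11, 12, 14, 17}
B ∪ (C ∩ B) = {2, 4, 5, 10, 15, 18}
C Δ (B ∪ (C ∩ B)) = {2, 3, 7, 8, 10, 11, 12, 14, 17}
Every element of {2, 3, 7, 8, 10, 11, 12, 14, 17} is in {2, 3, 7, 8, 10, 11, 12, 14, 17}, so ((B Δ C) ∪ (B − C)) ∪ (B Δ (C ∩ B)) ⊆ C Δ (B ∪ (C ∩ B)).

Yes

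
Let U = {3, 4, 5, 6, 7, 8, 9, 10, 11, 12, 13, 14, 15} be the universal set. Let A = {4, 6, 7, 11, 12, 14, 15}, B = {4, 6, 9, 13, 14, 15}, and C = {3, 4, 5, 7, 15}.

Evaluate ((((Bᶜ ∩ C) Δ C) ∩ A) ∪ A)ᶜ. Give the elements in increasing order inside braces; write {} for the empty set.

Bᶜ = {3, 5, 7, 8, 10, 11, 12}
Bᶜ ∩ C = {3, 5, 7}
(Bᶜ ∩ C) Δ C = {4, 15}
((Bᶜ ∩ C) Δ C) ∩ A = {4, 15}
(((Bᶜ ∩ C) Δ C) ∩ A) ∪ A = {4, 6, 7, 11, 12, 14, 15}
((((Bᶜ ∩ C) Δ C) ∩ A) ∪ A)ᶜ = {3, 5, 8, 9, 10, 13}

{3, 5, 8, 9, 10, 13}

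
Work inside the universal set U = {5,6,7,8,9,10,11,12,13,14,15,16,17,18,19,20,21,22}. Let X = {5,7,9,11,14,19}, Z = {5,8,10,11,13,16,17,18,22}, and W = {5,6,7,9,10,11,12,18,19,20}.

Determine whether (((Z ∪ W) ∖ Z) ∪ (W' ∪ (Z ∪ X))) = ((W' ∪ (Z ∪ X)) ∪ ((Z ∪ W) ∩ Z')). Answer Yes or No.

Yes

Z ∪ W = {5,6,7,8,9,10,11,12,13,16,17,18,19,20,22}
(Z ∪ W) ∖ Z = {6,7,9,12,19,20}
W' = {8,13,14,15,16,17,21,22}
Z ∪ X = {5,7,8,9,10,11,13,14,16,17,18,19,22}
W' ∪ (Z ∪ X) = {5,7,8,9,10,11,13,14,15,16,17,18,19,21,22}
((Z ∪ W) ∖ Z) ∪ (W' ∪ (Z ∪ X)) = {5,6,7,8,9,10,11,12,13,14,15,16,17,18,19,20,21,22}
Z' = {6,7,9,12,14,15,19,20,21}
(Z ∪ W) ∩ Z' = {6,7,9,12,19,20}
(W' ∪ (Z ∪ X)) ∪ ((Z ∪ W) ∩ Z') = {5,6,7,8,9,10,11,12,13,14,15,16,17,18,19,20,21,22}
Both equal {5,6,7,8,9,10,11,12,13,14,15,16,17,18,19,20,21,22}, so ((Z ∪ W) ∖ Z) ∪ (W' ∪ (Z ∪ X)) = (W' ∪ (Z ∪ X)) ∪ ((Z ∪ W) ∩ Z').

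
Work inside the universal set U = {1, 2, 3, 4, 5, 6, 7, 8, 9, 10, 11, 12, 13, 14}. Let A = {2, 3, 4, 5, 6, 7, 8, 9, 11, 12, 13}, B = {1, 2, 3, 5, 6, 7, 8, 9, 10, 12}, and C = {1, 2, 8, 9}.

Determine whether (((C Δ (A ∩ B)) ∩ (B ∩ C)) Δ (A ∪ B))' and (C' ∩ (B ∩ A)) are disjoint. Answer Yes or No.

Yes

A ∩ B = {2, 3, 5, 6, 7, 8, 9, 12}
C Δ (A ∩ B) = {1, 3, 5, 6, 7, 12}
B ∩ C = {1, 2, 8, 9}
(C Δ (A ∩ B)) ∩ (B ∩ C) = {1}
A ∪ B = {1, 2, 3, 4, 5, 6, 7, 8, 9, 10, 11, 12, 13}
((C Δ (A ∩ B)) ∩ (B ∩ C)) Δ (A ∪ B) = {2, 3, 4, 5, 6, 7, 8, 9, 10, 11, 12, 13}
(((C Δ (A ∩ B)) ∩ (B ∩ C)) Δ (A ∪ B))' = {1, 14}
C' = {3, 4, 5, 6, 7, 10, 11, 12, 13, 14}
B ∩ A = {2, 3, 5, 6, 7, 8, 9, 12}
C' ∩ (B ∩ A) = {3, 5, 6, 7, 12}
{1, 14} and {3, 5, 6, 7, 12} share no elements.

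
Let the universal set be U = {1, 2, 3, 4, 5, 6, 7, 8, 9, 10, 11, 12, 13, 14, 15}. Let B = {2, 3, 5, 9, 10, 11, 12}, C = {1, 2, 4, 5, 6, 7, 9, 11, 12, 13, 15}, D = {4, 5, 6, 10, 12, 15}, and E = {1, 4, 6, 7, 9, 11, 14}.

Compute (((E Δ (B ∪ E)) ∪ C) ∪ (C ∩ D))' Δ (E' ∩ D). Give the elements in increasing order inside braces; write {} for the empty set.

{5, 8, 10, 12, 14, 15}

B ∪ E = {1, 2, 3, 4, 5, 6, 7, 9, 10, 11, 12, 14}
E Δ (B ∪ E) = {2, 3, 5, 10, 12}
(E Δ (B ∪ E)) ∪ C = {1, 2, 3, 4, 5, 6, 7, 9, 10, 11, 12, 13, 15}
C ∩ D = {4, 5, 6, 12, 15}
((E Δ (B ∪ E)) ∪ C) ∪ (C ∩ D) = {1, 2, 3, 4, 5, 6, 7, 9, 10, 11, 12, 13, 15}
(((E Δ (B ∪ E)) ∪ C) ∪ (C ∩ D))' = {8, 14}
E' = {2, 3, 5, 8, 10, 12, 13, 15}
E' ∩ D = {5, 10, 12, 15}
(((E Δ (B ∪ E)) ∪ C) ∪ (C ∩ D))' Δ (E' ∩ D) = {5, 8, 10, 12, 14, 15}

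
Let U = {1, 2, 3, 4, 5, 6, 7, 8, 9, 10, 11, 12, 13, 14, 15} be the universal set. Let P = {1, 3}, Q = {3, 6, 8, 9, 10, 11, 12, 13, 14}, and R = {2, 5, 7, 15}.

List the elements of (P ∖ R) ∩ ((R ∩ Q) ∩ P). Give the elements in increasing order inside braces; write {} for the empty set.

{}

P ∖ R = {1, 3}
R ∩ Q = {}
(R ∩ Q) ∩ P = {}
(P ∖ R) ∩ ((R ∩ Q) ∩ P) = {}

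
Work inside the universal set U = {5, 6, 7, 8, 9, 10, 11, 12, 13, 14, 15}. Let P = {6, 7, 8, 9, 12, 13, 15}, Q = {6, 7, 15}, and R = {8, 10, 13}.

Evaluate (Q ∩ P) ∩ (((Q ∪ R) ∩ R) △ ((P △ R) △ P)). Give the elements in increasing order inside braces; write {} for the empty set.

{}

Q ∩ P = {6, 7, 15}
Q ∪ R = {6, 7, 8, 10, 13, 15}
(Q ∪ R) ∩ R = {8, 10, 13}
P △ R = {6, 7, 9, 10, 12, 15}
(P △ R) △ P = {8, 10, 13}
((Q ∪ R) ∩ R) △ ((P △ R) △ P) = {}
(Q ∩ P) ∩ (((Q ∪ R) ∩ R) △ ((P △ R) △ P)) = {}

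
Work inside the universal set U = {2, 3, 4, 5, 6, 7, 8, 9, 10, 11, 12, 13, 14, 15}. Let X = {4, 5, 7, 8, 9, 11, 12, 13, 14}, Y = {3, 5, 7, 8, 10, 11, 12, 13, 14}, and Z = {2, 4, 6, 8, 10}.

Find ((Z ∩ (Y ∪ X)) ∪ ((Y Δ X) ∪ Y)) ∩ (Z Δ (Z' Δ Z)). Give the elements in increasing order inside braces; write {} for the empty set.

{3, 5, 7, 9, 11, 12, 13, 14}

Y ∪ X = {3, 4, 5, 7, 8, 9, 10, 11, 12, 13, 14}
Z ∩ (Y ∪ X) = {4, 8, 10}
Y Δ X = {3, 4, 9, 10}
(Y Δ X) ∪ Y = {3, 4, 5, 7, 8, 9, 10, 11, 12, 13, 14}
(Z ∩ (Y ∪ X)) ∪ ((Y Δ X) ∪ Y) = {3, 4, 5, 7, 8, 9, 10, 11, 12, 13, 14}
Z' = {3, 5, 7, 9, 11, 12, 13, 14, 15}
Z' Δ Z = {2, 3, 4, 5, 6, 7, 8, 9, 10, 11, 12, 13, 14, 15}
Z Δ (Z' Δ Z) = {3, 5, 7, 9, 11, 12, 13, 14, 15}
((Z ∩ (Y ∪ X)) ∪ ((Y Δ X) ∪ Y)) ∩ (Z Δ (Z' Δ Z)) = {3, 5, 7, 9, 11, 12, 13, 14}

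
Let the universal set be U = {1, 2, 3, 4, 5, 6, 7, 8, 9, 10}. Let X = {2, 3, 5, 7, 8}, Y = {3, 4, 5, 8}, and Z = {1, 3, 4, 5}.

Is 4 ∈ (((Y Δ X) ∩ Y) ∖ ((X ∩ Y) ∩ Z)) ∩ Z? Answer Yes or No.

4 ∈ Y and 4 ∉ X, so 4 ∈ Y Δ X
4 ∈ (Y Δ X) and 4 ∈ Y, so 4 ∈ (Y Δ X) ∩ Y
4 ∉ X and 4 ∈ Y, so 4 ∉ X ∩ Y
4 ∉ (X ∩ Y) and 4 ∈ Z, so 4 ∉ (X ∩ Y) ∩ Z
4 ∈ ((Y Δ X) ∩ Y) and 4 ∉ ((X ∩ Y) ∩ Z), so 4 ∈ ((Y Δ X) ∩ Y) ∖ ((X ∩ Y) ∩ Z)
4 ∈ (((Y Δ X) ∩ Y) ∖ ((X ∩ Y) ∩ Z)) and 4 ∈ Z, so 4 ∈ (((Y Δ X) ∩ Y) ∖ ((X ∩ Y) ∩ Z)) ∩ Z

Yes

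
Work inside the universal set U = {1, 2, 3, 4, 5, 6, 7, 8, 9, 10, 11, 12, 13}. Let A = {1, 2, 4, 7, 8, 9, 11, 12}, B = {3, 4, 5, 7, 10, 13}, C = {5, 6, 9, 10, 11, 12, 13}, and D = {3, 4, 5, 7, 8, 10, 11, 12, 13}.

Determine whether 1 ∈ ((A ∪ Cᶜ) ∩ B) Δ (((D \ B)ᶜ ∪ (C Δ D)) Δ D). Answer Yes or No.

Yes

1 ∉ C, so 1 ∈ Cᶜ
1 ∈ A and 1 ∈ Cᶜ, so 1 ∈ A ∪ Cᶜ
1 ∈ (A ∪ Cᶜ) and 1 ∉ B, so 1 ∉ (A ∪ Cᶜ) ∩ B
1 ∉ D and 1 ∉ B, so 1 ∉ D \ B
1 ∈ (D \ B)ᶜ since 1 ∉ (D \ B)
1 ∉ C and 1 ∉ D, so 1 ∉ C Δ D
1 ∈ (D \ B)ᶜ and 1 ∉ (C Δ D), so 1 ∈ (D \ B)ᶜ ∪ (C Δ D)
1 ∈ ((D \ B)ᶜ ∪ (C Δ D)) and 1 ∉ D, so 1 ∈ ((D \ B)ᶜ ∪ (C Δ D)) Δ D
1 ∉ ((A ∪ Cᶜ) ∩ B) and 1 ∈ (((D \ B)ᶜ ∪ (C Δ D)) Δ D), so 1 ∈ ((A ∪ Cᶜ) ∩ B) Δ (((D \ B)ᶜ ∪ (C Δ D)) Δ D)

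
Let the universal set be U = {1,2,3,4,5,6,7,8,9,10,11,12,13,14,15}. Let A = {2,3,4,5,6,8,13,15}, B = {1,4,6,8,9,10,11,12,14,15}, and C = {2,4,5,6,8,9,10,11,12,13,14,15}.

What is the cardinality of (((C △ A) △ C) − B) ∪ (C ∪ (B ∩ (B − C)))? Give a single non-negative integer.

14

C △ A = {3,9,10,11,12,14}
(C △ A) △ C = {2,3,4,5,6,8,13,15}
((C △ A) △ C) − B = {2,3,5,13}
B − C = {1}
B ∩ (B − C) = {1}
C ∪ (B ∩ (B − C)) = {1,2,4,5,6,8,9,10,11,12,13,14,15}
(((C △ A) △ C) − B) ∪ (C ∪ (B ∩ (B − C))) = {1,2,3,4,5,6,8,9,10,11,12,13,14,15}
|(((C △ A) △ C) − B) ∪ (C ∪ (B ∩ (B − C)))| = 14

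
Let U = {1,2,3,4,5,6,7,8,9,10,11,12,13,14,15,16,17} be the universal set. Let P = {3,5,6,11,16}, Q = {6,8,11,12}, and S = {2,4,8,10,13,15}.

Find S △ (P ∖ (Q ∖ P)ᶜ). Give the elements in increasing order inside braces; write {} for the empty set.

{2,4,8,10,13,15}

Q ∖ P = {8,12}
(Q ∖ P)ᶜ = {1,2,3,4,5,6,7,9,10,11,13,14,15,16,17}
P ∖ (Q ∖ P)ᶜ = {}
S △ (P ∖ (Q ∖ P)ᶜ) = {2,4,8,10,13,15}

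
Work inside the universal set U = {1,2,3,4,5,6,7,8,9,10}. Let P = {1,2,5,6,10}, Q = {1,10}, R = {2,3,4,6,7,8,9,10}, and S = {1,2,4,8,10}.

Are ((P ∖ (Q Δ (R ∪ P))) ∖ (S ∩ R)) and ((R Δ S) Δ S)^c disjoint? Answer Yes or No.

No

R ∪ P = {1,2,3,4,5,6,7,8,9,10}
Q Δ (R ∪ P) = {2,3,4,5,6,7,8,9}
P ∖ (Q Δ (R ∪ P)) = {1,10}
S ∩ R = {2,4,8,10}
(P ∖ (Q Δ (R ∪ P))) ∖ (S ∩ R) = {1}
R Δ S = {1,3,6,7,9}
(R Δ S) Δ S = {2,3,4,6,7,8,9,10}
((R Δ S) Δ S)^c = {1,5}
1 lies in both, so they are not disjoint.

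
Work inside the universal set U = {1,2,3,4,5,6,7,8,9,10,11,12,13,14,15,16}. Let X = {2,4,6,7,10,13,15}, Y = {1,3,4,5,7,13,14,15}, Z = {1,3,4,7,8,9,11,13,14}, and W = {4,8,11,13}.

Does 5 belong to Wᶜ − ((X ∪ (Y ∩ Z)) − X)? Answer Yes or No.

5 ∉ W, so 5 ∈ Wᶜ
5 ∈ Y and 5 ∉ Z, so 5 ∉ Y ∩ Z
5 ∉ X and 5 ∉ (Y ∩ Z), so 5 ∉ X ∪ (Y ∩ Z)
5 ∉ (X ∪ (Y ∩ Z)) and 5 ∉ X, so 5 ∉ (X ∪ (Y ∩ Z)) − X
5 ∈ Wᶜ and 5 ∉ ((X ∪ (Y ∩ Z)) − X), so 5 ∈ Wᶜ − ((X ∪ (Y ∩ Z)) − X)

Yes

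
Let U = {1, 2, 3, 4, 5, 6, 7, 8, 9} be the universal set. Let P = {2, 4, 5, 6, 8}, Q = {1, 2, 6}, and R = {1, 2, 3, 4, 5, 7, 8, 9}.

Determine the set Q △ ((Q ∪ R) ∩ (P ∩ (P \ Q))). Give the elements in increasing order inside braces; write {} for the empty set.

Q ∪ R = {1, 2, 3, 4, 5, 6, 7, 8, 9}
P \ Q = {4, 5, 8}
P ∩ (P \ Q) = {4, 5, 8}
(Q ∪ R) ∩ (P ∩ (P \ Q)) = {4, 5, 8}
Q △ ((Q ∪ R) ∩ (P ∩ (P \ Q))) = {1, 2, 4, 5, 6, 8}

{1, 2, 4, 5, 6, 8}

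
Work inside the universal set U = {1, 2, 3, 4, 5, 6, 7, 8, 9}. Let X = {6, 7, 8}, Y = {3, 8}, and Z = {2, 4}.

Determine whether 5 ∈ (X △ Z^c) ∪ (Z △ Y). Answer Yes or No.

5 ∉ Z, so 5 ∈ Z^c
5 ∉ X and 5 ∈ Z^c, so 5 ∈ X △ Z^c
5 ∉ Z and 5 ∉ Y, so 5 ∉ Z △ Y
5 ∈ (X △ Z^c) and 5 ∉ (Z △ Y), so 5 ∈ (X △ Z^c) ∪ (Z △ Y)

Yes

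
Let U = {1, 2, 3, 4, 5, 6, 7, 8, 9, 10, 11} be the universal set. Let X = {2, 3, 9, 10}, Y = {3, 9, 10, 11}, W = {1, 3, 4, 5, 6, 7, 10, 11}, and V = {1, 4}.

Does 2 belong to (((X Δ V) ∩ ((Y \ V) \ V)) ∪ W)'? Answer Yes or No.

2 ∈ X and 2 ∉ V, so 2 ∈ X Δ V
2 ∉ Y and 2 ∉ V, so 2 ∉ Y \ V
2 ∉ (Y \ V) and 2 ∉ V, so 2 ∉ (Y \ V) \ V
2 ∈ (X Δ V) and 2 ∉ ((Y \ V) \ V), so 2 ∉ (X Δ V) ∩ ((Y \ V) \ V)
2 ∉ ((X Δ V) ∩ ((Y \ V) \ V)) and 2 ∉ W, so 2 ∉ ((X Δ V) ∩ ((Y \ V) \ V)) ∪ W
2 ∈ (((X Δ V) ∩ ((Y \ V) \ V)) ∪ W)' since 2 ∉ (((X Δ V) ∩ ((Y \ V) \ V)) ∪ W)

Yes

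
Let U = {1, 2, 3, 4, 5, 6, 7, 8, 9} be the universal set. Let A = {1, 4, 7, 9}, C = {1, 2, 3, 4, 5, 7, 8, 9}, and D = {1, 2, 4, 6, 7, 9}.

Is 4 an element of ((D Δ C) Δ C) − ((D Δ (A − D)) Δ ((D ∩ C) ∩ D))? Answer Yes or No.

4 ∈ D and 4 ∈ C, so 4 ∉ D Δ C
4 ∉ (D Δ C) and 4 ∈ C, so 4 ∈ (D Δ C) Δ C
4 ∈ A and 4 ∈ D, so 4 ∉ A − D
4 ∈ D and 4 ∉ (A − D), so 4 ∈ D Δ (A − D)
4 ∈ D and 4 ∈ C, so 4 ∈ D ∩ C
4 ∈ (D ∩ C) and 4 ∈ D, so 4 ∈ (D ∩ C) ∩ D
4 ∈ (D Δ (A − D)) and 4 ∈ ((D ∩ C) ∩ D), so 4 ∉ (D Δ (A − D)) Δ ((D ∩ C) ∩ D)
4 ∈ ((D Δ C) Δ C) and 4 ∉ ((D Δ (A − D)) Δ ((D ∩ C) ∩ D)), so 4 ∈ ((D Δ C) Δ C) − ((D Δ (A − D)) Δ ((D ∩ C) ∩ D))

Yes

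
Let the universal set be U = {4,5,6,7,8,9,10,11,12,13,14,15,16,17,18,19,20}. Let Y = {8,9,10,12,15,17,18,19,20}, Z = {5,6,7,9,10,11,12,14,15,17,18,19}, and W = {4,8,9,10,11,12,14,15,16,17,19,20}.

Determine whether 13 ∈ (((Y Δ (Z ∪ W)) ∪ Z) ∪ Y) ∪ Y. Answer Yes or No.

No

13 ∉ Z and 13 ∉ W, so 13 ∉ Z ∪ W
13 ∉ Y and 13 ∉ (Z ∪ W), so 13 ∉ Y Δ (Z ∪ W)
13 ∉ (Y Δ (Z ∪ W)) and 13 ∉ Z, so 13 ∉ (Y Δ (Z ∪ W)) ∪ Z
13 ∉ ((Y Δ (Z ∪ W)) ∪ Z) and 13 ∉ Y, so 13 ∉ ((Y Δ (Z ∪ W)) ∪ Z) ∪ Y
13 ∉ (((Y Δ (Z ∪ W)) ∪ Z) ∪ Y) and 13 ∉ Y, so 13 ∉ (((Y Δ (Z ∪ W)) ∪ Z) ∪ Y) ∪ Y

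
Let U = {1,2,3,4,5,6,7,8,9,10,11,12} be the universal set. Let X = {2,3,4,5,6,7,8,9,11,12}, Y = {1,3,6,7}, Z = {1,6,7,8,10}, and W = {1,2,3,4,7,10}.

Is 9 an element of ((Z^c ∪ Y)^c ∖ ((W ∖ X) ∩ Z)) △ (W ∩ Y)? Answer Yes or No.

9 ∉ Z, so 9 ∈ Z^c
9 ∈ Z^c and 9 ∉ Y, so 9 ∈ Z^c ∪ Y
9 ∉ (Z^c ∪ Y)^c since 9 ∈ (Z^c ∪ Y)
9 ∉ W and 9 ∈ X, so 9 ∉ W ∖ X
9 ∉ (W ∖ X) and 9 ∉ Z, so 9 ∉ (W ∖ X) ∩ Z
9 ∉ (Z^c ∪ Y)^c and 9 ∉ ((W ∖ X) ∩ Z), so 9 ∉ (Z^c ∪ Y)^c ∖ ((W ∖ X) ∩ Z)
9 ∉ W and 9 ∉ Y, so 9 ∉ W ∩ Y
9 ∉ ((Z^c ∪ Y)^c ∖ ((W ∖ X) ∩ Z)) and 9 ∉ (W ∩ Y), so 9 ∉ ((Z^c ∪ Y)^c ∖ ((W ∖ X) ∩ Z)) △ (W ∩ Y)

No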